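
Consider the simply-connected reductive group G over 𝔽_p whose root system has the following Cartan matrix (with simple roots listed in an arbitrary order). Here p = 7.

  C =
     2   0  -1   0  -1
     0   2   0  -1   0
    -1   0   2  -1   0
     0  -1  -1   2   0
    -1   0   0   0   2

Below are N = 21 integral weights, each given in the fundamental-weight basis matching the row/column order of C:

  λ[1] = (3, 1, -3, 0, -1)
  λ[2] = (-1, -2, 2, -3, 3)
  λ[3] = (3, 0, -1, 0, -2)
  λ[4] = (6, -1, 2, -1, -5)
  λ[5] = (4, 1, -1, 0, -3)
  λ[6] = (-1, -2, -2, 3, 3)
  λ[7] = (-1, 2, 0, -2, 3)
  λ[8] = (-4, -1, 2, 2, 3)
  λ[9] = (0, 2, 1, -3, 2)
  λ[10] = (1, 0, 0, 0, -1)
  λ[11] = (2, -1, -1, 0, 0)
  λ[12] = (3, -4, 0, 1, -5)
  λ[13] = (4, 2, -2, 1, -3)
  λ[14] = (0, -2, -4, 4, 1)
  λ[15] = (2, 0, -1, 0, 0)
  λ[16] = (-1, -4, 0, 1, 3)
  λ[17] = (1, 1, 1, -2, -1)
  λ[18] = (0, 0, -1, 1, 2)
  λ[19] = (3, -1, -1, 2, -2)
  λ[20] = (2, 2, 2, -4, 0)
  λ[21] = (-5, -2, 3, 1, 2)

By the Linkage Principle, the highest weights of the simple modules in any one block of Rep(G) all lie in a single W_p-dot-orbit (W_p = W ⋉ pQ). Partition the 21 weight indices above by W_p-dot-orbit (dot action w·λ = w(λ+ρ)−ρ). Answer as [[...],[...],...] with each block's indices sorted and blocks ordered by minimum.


Root system A_5: the 5×5 matrix C matches after relabeling.

Ā_7 reps of the 21 weights (A_5, coords as presented):

  λ_1+ρ ↦ (2, 1, 1, 1, 0) · λ_2+ρ ↦ (0, 2, 0, 1, 4) · λ_3+ρ ↦ (3, 1, 0, 1, 1) · λ_4+ρ ↦ (3, 0, 0, 3, 1) · λ_5+ρ ↦ (3, 1, 0, 1, 1) · λ_6+ρ ↦ (1, 1, 0, 2, 3) · λ_7+ρ ↦ (0, 2, 0, 1, 4) · λ_8+ρ ↦ (3, 0, 0, 3, 1) · λ_9+ρ ↦ (1, 1, 0, 2, 3) · λ_10+ρ ↦ (2, 1, 1, 1, 0) · λ_11+ρ ↦ (3, 0, 0, 1, 1) · λ_12+ρ ↦ (0, 2, 0, 1, 4) · λ_13+ρ ↦ (2, 1, 1, 1, 0) · λ_14+ρ ↦ (2, 1, 1, 1, 0) · λ_15+ρ ↦ (3, 1, 0, 1, 1) · λ_16+ρ ↦ (0, 2, 0, 1, 4) · λ_17+ρ ↦ (2, 1, 1, 1, 0) · λ_18+ρ ↦ (1, 1, 0, 2, 3) · λ_19+ρ ↦ (3, 0, 0, 3, 1) · λ_20+ρ ↦ (3, 0, 0, 3, 1) · λ_21+ρ ↦ (3, 1, 0, 1, 1)

These 21 weights hit 6 W_7-dot-orbits; sizes (5, 4, 4, 4, 3, 1):

[[1, 10, 13, 14, 17], [2, 7, 12, 16], [3, 5, 15, 21], [4, 8, 19, 20], [6, 9, 18], [11]]


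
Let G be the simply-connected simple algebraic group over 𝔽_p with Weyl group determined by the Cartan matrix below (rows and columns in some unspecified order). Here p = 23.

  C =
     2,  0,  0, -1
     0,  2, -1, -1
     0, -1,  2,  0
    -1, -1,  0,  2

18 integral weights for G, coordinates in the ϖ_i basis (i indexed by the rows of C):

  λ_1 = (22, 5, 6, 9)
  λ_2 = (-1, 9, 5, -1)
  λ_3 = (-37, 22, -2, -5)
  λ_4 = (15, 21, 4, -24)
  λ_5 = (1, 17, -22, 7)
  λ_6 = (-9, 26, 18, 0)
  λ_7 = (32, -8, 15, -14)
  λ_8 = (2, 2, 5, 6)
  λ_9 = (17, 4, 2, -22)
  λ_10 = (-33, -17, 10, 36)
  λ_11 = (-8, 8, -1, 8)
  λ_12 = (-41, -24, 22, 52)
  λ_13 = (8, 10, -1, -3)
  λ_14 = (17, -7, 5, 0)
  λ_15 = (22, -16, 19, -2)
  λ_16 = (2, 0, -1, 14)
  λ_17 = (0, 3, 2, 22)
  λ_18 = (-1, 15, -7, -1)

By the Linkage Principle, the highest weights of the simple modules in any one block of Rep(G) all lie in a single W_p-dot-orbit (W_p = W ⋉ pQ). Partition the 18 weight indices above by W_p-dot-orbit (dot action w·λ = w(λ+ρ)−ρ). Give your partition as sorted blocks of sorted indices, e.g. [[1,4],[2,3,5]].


Dynkin diagram of C (from the 6 off-diagonal −1 entries): A_4.

Each λ_j+ρ reduced to Ā_23; 4-tuples below use C's row order:

  λ_1 → (0, 10, 6, 0);  λ_2 → (0, 10, 6, 0);  λ_3 → (13, 1, 0, 5);  λ_4 → (3, 1, 0, 15);  λ_5 → (3, 3, 13, 2);  λ_6 → (3, 1, 0, 15);  λ_7 → (3, 3, 6, 7);  λ_8 → (3, 3, 6, 7);  λ_9 → (3, 3, 13, 2);  λ_10 → (7, 9, 0, 2);  λ_11 → (7, 9, 0, 2);  λ_12 → (0, 10, 6, 0);  λ_13 → (7, 9, 0, 2);  λ_14 → (13, 1, 0, 5);  λ_15 → (3, 1, 0, 15);  λ_16 → (3, 1, 0, 15);  λ_17 → (3, 1, 0, 15);  λ_18 → (0, 10, 6, 0)

6 distinct reps among the 18 weights ⇒ 6 W_23-linkage classes:

[[1, 2, 12, 18], [3, 14], [4, 6, 15, 16, 17], [5, 9], [7, 8], [10, 11, 13]]


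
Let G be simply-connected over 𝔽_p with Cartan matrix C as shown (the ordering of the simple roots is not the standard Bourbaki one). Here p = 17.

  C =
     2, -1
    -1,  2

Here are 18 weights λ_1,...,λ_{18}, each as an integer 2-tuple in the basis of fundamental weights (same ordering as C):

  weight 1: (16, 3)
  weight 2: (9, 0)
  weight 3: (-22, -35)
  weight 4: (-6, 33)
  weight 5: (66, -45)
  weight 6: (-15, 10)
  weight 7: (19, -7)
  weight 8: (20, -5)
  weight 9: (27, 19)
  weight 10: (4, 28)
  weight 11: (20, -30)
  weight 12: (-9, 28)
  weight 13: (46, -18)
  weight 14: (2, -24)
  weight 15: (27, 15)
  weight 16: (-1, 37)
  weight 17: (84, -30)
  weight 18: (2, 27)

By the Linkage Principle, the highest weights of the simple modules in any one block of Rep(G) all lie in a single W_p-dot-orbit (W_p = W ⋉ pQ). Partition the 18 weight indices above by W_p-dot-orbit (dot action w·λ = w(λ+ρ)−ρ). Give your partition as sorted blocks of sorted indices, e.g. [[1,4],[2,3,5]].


Root system A_2: the 2×2 matrix C matches after relabeling.

Folding the 18 weights λ_j+ρ into Ā_17 (reps in the given 2-coord order):

  λ_1+ρ ↦ (13, 0) · λ_2+ρ ↦ (10, 1) · λ_3+ρ ↦ (13, 0) · λ_4+ρ ↦ (12, 0) · λ_5+ρ ↦ (10, 1) · λ_6+ρ ↦ (11, 3) · λ_7+ρ ↦ (11, 3) · λ_8+ρ ↦ (13, 0) · λ_9+ρ ↦ (11, 3) · λ_10+ρ ↦ (12, 0) · λ_11+ρ ↦ (4, 5) · λ_12+ρ ↦ (4, 5) · λ_13+ρ ↦ (13, 0) · λ_14+ρ ↦ (11, 3) · λ_15+ρ ↦ (10, 1) · λ_16+ρ ↦ (13, 0) · λ_17+ρ ↦ (12, 0) · λ_18+ρ ↦ (11, 3)

The 18 indices split into 5 linkage classes (same alcove rep ⇔ same W_17-dot-orbit):

[[1, 3, 8, 13, 16], [2, 5, 15], [4, 10, 17], [6, 7, 9, 14, 18], [11, 12]]


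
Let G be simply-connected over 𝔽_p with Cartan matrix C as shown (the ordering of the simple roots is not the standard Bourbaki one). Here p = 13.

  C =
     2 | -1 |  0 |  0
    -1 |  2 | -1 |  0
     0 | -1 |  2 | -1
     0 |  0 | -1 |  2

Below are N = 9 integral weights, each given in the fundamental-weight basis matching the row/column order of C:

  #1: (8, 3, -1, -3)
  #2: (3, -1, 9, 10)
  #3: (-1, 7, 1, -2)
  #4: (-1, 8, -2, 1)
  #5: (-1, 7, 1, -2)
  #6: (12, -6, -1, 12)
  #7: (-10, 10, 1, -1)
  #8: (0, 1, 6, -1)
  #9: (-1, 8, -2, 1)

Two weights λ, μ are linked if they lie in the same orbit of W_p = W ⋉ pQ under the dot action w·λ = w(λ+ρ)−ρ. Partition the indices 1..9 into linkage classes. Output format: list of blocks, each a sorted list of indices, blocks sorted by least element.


Type A_4, rank 4, |W|=120; reorder rows/cols to standard.

λ_j+ρ reflected into Ā_13 (⟨·,θ^∨⟩≤13); 4-tuples as given:

  [1] (9, 2, 2, 0);  [2] (0, 8, 1, 1);  [3] (0, 8, 1, 1);  [4] (0, 8, 1, 1);  [5] (0, 8, 1, 1);  [6] (0, 0, 5, 0);  [7] (9, 2, 2, 0);  [8] (1, 2, 7, 0);  [9] (0, 8, 1, 1)

Grouping the 9 weights by Ā_13-representative: 4 linkage classes.

[[1, 7], [2, 3, 4, 5, 9], [6], [8]]


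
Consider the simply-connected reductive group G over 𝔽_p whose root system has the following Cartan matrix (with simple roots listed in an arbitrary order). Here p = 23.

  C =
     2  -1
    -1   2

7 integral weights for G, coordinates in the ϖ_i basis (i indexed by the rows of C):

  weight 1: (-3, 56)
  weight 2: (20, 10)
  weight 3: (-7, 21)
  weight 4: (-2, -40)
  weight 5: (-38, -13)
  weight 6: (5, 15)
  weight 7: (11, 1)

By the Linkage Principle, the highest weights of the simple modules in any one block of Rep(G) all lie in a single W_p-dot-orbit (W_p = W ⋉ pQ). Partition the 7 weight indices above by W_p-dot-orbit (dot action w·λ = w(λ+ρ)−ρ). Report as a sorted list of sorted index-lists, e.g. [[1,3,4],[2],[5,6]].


Root system A_2: the 2×2 matrix C matches after relabeling.

Each λ_j+ρ reduced to Ā_23; 2-tuples below use C's row order:

  λ_1+ρ ↦ (12, 2) · λ_2+ρ ↦ (12, 2) · λ_3+ρ ↦ (6, 16) · λ_4+ρ ↦ (6, 16) · λ_5+ρ ↦ (11, 3) · λ_6+ρ ↦ (6, 16) · λ_7+ρ ↦ (12, 2)

Linkage partition of the 7 weights (3 classes, p=23):

[[1, 2, 7], [3, 4, 6], [5]]


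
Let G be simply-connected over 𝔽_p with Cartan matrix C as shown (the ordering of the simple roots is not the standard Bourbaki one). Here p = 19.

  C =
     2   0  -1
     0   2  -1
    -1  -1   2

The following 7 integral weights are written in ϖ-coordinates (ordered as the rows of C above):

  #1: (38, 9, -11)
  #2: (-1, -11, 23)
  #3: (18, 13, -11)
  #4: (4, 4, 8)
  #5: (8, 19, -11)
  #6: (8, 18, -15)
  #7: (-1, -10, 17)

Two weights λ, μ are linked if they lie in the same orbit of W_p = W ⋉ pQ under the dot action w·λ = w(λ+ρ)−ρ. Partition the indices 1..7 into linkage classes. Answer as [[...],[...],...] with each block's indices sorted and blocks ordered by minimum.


C ↔ A_3 under row/col permutation; |W(A_3)| = 24.

Alcove-folded reps (p=19, 7 weights, presented ϖ-order):

    1: (0, 9, 9)
    2: (5, 5, 9)
    3: (5, 0, 10)
    4: (5, 5, 9)
    5: (0, 9, 9)
    6: (5, 5, 9)
    7: (0, 9, 9)

Grouping the 7 weights by Ā_19-representative: 3 linkage classes.

[[1, 5, 7], [2, 4, 6], [3]]


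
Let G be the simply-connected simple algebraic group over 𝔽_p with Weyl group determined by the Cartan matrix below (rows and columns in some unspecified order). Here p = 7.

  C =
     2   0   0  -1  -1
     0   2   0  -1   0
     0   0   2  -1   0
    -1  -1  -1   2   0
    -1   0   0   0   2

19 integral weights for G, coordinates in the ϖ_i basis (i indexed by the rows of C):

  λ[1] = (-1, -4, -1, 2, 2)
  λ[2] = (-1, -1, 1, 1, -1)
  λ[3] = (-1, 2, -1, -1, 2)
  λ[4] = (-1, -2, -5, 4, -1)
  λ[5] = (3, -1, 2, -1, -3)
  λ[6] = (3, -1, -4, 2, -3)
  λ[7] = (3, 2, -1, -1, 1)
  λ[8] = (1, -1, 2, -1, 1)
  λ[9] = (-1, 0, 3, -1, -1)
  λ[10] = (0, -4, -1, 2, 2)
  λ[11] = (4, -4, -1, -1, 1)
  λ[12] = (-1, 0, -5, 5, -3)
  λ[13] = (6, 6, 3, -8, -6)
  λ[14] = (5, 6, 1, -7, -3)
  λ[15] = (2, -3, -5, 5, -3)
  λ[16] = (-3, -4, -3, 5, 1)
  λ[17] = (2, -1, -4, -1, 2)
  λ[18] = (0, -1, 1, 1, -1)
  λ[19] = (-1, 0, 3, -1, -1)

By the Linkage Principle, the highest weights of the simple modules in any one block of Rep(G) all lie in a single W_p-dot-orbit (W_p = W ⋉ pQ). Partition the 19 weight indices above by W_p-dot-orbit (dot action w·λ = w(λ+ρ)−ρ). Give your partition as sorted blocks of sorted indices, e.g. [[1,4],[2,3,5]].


Root system D_5: the 5×5 matrix C matches after relabeling.

λ_j+ρ reflected into Ā_7 (⟨·,θ^∨⟩≤7); 5-tuples as given:

  1: (0, 3, 0, 0, 3)
  2: (0, 0, 2, 2, 0)
  3: (0, 3, 0, 0, 3)
  4: (0, 1, 4, 0, 0)
  5: (0, 0, 3, 0, 2)
  6: (0, 0, 3, 0, 2)
  7: (0, 1, 2, 0, 0)
  8: (0, 0, 3, 0, 2)
  9: (0, 1, 4, 0, 0)
  10: (0, 3, 0, 0, 3)
  11: (0, 0, 3, 0, 2)
  12: (0, 1, 4, 0, 0)
  13: (0, 1, 2, 0, 0)
  14: (0, 1, 4, 0, 0)
  15: (0, 0, 2, 2, 0)
  16: (1, 2, 1, 1, 0)
  17: (0, 3, 0, 0, 3)
  18: (0, 0, 2, 2, 0)
  19: (0, 1, 4, 0, 0)

The 19 indices split into 6 linkage classes (same alcove rep ⇔ same W_7-dot-orbit):

[[1, 3, 10, 17], [2, 15, 18], [4, 9, 12, 14, 19], [5, 6, 8, 11], [7, 13], [16]]


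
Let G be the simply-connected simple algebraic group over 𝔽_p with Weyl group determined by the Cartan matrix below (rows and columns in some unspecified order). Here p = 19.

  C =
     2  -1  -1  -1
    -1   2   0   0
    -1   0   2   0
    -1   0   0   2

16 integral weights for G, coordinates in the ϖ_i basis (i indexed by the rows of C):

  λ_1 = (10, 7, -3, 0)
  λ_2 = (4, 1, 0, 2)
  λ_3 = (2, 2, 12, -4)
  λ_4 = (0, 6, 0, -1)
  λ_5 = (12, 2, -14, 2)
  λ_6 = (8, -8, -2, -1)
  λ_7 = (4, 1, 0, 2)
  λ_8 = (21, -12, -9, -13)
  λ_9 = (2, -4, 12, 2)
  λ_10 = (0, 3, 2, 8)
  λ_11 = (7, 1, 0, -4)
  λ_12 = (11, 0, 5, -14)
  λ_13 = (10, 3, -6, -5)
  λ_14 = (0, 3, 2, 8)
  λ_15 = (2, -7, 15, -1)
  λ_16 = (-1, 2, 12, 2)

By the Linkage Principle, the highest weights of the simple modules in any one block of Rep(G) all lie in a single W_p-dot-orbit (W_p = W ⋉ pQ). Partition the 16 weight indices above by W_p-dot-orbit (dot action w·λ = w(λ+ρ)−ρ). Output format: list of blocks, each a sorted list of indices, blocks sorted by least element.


C ↔ D_4 under row/col permutation; |W(D_4)| = 192.

Each λ_j+ρ reduced to Ā_19; 4-tuples below use C's row order:

    λ_1 → (1, 7, 1, 0)
    λ_2 → (5, 2, 1, 3)
    λ_3 → (0, 3, 13, 3)
    λ_4 → (1, 7, 1, 0)
    λ_5 → (0, 3, 13, 3)
    λ_6 → (1, 7, 1, 0)
    λ_7 → (5, 2, 1, 3)
    λ_8 → (5, 2, 1, 3)
    λ_9 → (0, 3, 13, 3)
    λ_10 → (1, 4, 3, 9)
    λ_11 → (5, 2, 1, 3)
    λ_12 → (1, 0, 5, 12)
    λ_13 → (2, 4, 5, 4)
    λ_14 → (1, 4, 3, 9)
    λ_15 → (0, 3, 13, 3)
    λ_16 → (0, 3, 13, 3)

The 16 indices split into 6 linkage classes (same alcove rep ⇔ same W_19-dot-orbit):

[[1, 4, 6], [2, 7, 8, 11], [3, 5, 9, 15, 16], [10, 14], [12], [13]]


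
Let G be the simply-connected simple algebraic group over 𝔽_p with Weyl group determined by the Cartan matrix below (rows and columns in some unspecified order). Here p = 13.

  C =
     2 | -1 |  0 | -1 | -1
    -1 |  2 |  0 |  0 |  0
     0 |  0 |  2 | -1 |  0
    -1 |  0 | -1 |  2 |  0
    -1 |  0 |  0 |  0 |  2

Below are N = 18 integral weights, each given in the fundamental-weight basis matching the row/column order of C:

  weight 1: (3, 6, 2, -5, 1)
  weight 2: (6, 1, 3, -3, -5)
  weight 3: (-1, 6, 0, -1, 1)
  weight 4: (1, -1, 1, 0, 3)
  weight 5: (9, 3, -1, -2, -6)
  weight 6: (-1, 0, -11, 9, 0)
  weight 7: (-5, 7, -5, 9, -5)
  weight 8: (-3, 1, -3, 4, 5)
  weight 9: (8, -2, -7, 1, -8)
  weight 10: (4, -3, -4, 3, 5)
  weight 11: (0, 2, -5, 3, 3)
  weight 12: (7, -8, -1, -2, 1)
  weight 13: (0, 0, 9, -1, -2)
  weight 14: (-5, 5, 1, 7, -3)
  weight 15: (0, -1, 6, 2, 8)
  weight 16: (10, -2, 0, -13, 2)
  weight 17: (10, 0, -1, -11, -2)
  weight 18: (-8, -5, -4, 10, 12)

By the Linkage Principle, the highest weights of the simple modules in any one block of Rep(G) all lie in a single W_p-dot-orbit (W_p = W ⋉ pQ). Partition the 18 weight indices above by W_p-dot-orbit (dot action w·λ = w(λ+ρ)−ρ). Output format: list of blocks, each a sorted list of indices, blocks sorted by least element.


Cartan matrix: type D_5 (|W|=1920); un-permuting the 5 rows.

Ā_13 reps of the 18 weights (D_5, coords as presented):

  1: (0, 7, 1, 0, 2)
  2: (1, 2, 2, 1, 4)
  3: (0, 7, 1, 0, 2)
  4: (2, 0, 2, 1, 4)
  5: (1, 3, 4, 0, 4)
  6: (0, 1, 10, 0, 1)
  7: (2, 0, 2, 1, 4)
  8: (2, 0, 2, 1, 4)
  9: (1, 2, 2, 1, 4)
  10: (2, 0, 2, 1, 4)
  11: (1, 3, 4, 0, 4)
  12: (0, 7, 1, 0, 2)
  13: (0, 1, 10, 0, 1)
  14: (2, 0, 2, 1, 4)
  15: (0, 7, 1, 0, 2)
  16: (0, 1, 10, 0, 1)
  17: (0, 1, 10, 0, 1)
  18: (0, 7, 1, 0, 2)

Partition of {1..18} into 5 W_13-dot-orbits:

[[1, 3, 12, 15, 18], [2, 9], [4, 7, 8, 10, 14], [5, 11], [6, 13, 16, 17]]


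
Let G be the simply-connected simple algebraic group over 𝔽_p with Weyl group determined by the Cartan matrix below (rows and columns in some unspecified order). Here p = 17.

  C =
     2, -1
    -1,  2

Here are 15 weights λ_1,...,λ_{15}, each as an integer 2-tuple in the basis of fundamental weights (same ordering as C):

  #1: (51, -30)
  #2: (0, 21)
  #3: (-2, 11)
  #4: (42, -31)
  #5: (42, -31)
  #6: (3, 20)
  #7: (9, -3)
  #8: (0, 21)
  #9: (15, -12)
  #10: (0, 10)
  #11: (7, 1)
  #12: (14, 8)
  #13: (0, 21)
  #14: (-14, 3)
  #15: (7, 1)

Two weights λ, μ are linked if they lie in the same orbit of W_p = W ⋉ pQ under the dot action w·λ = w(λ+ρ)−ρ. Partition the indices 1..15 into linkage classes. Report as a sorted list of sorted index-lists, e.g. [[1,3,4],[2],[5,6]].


Dynkin diagram of C (from the 2 off-diagonal −1 entries): A_2.

Alcove-folded reps (p=17, 15 weights, presented ϖ-order):

    λ_1 → (5, 11)
    λ_2 → (5, 11)
    λ_3 → (1, 11)
    λ_4 → (4, 9)
    λ_5 → (4, 9)
    λ_6 → (4, 9)
    λ_7 → (8, 2)
    λ_8 → (5, 11)
    λ_9 → (5, 11)
    λ_10 → (1, 11)
    λ_11 → (8, 2)
    λ_12 → (8, 2)
    λ_13 → (5, 11)
    λ_14 → (4, 9)
    λ_15 → (8, 2)

4 distinct reps among the 15 weights ⇒ 4 W_17-linkage classes:

[[1, 2, 8, 9, 13], [3, 10], [4, 5, 6, 14], [7, 11, 12, 15]]


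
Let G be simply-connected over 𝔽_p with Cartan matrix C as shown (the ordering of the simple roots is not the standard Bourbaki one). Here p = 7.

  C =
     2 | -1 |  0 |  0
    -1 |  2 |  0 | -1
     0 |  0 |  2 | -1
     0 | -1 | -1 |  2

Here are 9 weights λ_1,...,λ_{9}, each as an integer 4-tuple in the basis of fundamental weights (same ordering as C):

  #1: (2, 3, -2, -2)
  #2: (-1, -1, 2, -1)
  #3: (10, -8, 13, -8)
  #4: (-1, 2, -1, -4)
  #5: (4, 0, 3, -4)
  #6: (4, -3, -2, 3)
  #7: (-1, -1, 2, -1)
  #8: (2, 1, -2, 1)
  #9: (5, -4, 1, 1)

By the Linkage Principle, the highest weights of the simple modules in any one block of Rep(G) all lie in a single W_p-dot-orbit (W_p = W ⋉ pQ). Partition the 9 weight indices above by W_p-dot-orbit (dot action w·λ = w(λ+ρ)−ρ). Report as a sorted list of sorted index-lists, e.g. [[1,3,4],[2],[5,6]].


Dynkin diagram of C (from the 6 off-diagonal −1 entries): A_4.

Alcove-folded reps (p=7, 9 weights, presented ϖ-order):

    [1] (3, 2, 1, 1)
    [2] (0, 0, 3, 0)
    [3] (0, 0, 3, 0)
    [4] (0, 0, 3, 0)
    [5] (3, 2, 1, 1)
    [6] (3, 2, 1, 1)
    [7] (0, 0, 3, 0)
    [8] (3, 2, 1, 1)
    [9] (3, 2, 1, 1)

These 9 weights hit 2 W_7-dot-orbits; sizes (5, 4):

[[1, 5, 6, 8, 9], [2, 3, 4, 7]]


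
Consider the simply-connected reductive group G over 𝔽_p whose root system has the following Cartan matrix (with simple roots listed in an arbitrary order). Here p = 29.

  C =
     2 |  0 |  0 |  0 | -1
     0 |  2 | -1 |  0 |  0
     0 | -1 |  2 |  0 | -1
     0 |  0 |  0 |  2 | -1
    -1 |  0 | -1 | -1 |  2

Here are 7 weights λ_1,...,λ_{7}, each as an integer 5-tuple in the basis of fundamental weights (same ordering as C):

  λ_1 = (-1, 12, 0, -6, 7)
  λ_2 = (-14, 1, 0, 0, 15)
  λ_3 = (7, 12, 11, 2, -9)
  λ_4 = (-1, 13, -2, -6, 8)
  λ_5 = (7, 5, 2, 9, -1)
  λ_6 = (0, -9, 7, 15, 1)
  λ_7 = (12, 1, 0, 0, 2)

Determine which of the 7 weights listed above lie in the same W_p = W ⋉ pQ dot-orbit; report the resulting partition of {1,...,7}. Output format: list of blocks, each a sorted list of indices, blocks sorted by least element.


Dynkin diagram of C (from the 8 off-diagonal −1 entries): D_5.

Alcove-folded reps (p=29, 7 weights, presented ϖ-order):

  λ_1+ρ ↦ (0, 13, 1, 5, 3)
  λ_2+ρ ↦ (13, 2, 1, 1, 3)
  λ_3+ρ ↦ (0, 13, 1, 5, 3)
  λ_4+ρ ↦ (0, 13, 1, 5, 3)
  λ_5+ρ ↦ (8, 6, 2, 10, 0)
  λ_6+ρ ↦ (1, 8, 0, 16, 2)
  λ_7+ρ ↦ (13, 2, 1, 1, 3)

4 distinct reps among the 7 weights ⇒ 4 W_29-linkage classes:

[[1, 3, 4], [2, 7], [5], [6]]


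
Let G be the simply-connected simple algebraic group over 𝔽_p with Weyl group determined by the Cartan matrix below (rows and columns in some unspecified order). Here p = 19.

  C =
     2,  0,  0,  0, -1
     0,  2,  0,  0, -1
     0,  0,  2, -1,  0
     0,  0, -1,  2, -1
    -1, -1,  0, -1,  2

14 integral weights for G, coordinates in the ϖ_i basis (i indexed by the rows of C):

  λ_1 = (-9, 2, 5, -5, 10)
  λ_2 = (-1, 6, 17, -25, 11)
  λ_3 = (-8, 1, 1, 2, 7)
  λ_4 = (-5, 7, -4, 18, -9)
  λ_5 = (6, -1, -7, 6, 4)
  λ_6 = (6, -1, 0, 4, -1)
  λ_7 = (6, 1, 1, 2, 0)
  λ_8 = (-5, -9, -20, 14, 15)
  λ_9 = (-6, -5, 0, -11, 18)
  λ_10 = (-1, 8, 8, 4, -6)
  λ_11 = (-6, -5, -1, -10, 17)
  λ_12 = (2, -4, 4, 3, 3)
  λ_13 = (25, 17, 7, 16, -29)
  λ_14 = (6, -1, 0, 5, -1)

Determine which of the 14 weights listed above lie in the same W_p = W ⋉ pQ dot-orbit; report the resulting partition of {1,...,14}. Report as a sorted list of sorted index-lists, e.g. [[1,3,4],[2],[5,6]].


Cartan matrix: type D_5 (|W|=1920); un-permuting the 5 rows.

W_19-reps of the 14 weights in Ā_19 (same 5-coord order as C):

  λ_1 → (7, 2, 2, 3, 1) · λ_2 → (7, 0, 1, 5, 0) · λ_3 → (7, 2, 2, 3, 1) · λ_4 → (8, 4, 3, 0, 0) · λ_5 → (7, 0, 1, 5, 0) · λ_6 → (7, 0, 1, 5, 0) · λ_7 → (7, 2, 2, 3, 1) · λ_8 → (8, 4, 3, 0, 0) · λ_9 → (5, 4, 9, 0, 0) · λ_10 → (5, 4, 9, 0, 0) · λ_11 → (5, 4, 9, 0, 0) · λ_12 → (3, 3, 5, 2, 1) · λ_13 → (3, 3, 5, 2, 1) · λ_14 → (7, 0, 1, 5, 0)

Partition of {1..14} into 5 W_19-dot-orbits:

[[1, 3, 7], [2, 5, 6, 14], [4, 8], [9, 10, 11], [12, 13]]


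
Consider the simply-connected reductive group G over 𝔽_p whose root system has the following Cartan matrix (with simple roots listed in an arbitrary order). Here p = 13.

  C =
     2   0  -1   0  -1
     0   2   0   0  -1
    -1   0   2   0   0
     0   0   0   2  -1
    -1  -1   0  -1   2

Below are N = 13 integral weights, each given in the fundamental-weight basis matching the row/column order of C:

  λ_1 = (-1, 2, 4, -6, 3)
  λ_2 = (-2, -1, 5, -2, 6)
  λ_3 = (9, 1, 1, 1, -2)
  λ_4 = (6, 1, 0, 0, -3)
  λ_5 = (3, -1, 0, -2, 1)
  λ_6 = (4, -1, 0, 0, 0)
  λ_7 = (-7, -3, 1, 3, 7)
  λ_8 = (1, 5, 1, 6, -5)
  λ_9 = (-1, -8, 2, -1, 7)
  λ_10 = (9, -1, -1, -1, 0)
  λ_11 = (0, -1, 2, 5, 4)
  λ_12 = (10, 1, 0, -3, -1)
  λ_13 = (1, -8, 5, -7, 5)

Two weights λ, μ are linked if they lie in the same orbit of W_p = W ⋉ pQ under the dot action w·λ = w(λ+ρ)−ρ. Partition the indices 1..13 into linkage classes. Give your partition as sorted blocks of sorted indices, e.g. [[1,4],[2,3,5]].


Root system D_5: the 5×5 matrix C matches after relabeling.

λ_j+ρ reflected into Ā_13 (⟨·,θ^∨⟩≤13); 5-tuples as given:

    λ_1+ρ ↦ (1, 2, 4, 4, 0)
    λ_2+ρ ↦ (4, 0, 1, 1, 1)
    λ_3+ρ ↦ (1, 0, 0, 0, 1)
    λ_4+ρ ↦ (4, 0, 1, 1, 1)
    λ_5+ρ ↦ (4, 0, 1, 1, 1)
    λ_6+ρ ↦ (4, 0, 1, 1, 1)
    λ_7+ρ ↦ (1, 2, 4, 4, 0)
    λ_8+ρ ↦ (2, 2, 0, 3, 2)
    λ_9+ρ ↦ (0, 7, 3, 0, 1)
    λ_10+ρ ↦ (1, 0, 0, 0, 1)
    λ_11+ρ ↦ (1, 2, 4, 4, 0)
    λ_12+ρ ↦ (1, 0, 0, 0, 1)
    λ_13+ρ ↦ (4, 0, 1, 1, 1)

Grouping the 13 weights by Ā_13-representative: 5 linkage classes.

[[1, 7, 11], [2, 4, 5, 6, 13], [3, 10, 12], [8], [9]]


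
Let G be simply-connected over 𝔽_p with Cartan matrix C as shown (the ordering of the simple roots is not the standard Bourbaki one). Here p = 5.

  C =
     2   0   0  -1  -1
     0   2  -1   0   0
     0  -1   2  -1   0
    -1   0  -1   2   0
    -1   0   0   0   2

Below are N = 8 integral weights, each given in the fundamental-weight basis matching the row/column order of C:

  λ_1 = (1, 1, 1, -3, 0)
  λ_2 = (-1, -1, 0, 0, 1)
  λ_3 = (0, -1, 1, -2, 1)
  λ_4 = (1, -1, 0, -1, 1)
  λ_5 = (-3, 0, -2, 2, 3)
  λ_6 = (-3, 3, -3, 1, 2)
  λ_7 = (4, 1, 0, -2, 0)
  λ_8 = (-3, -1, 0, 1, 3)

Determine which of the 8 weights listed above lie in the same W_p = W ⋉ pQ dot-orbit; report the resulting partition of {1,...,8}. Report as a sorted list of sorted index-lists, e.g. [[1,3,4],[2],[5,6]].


C ↔ A_5 under row/col permutation; |W(A_5)| = 720.

W_5-reps of the 8 weights in Ā_5 (same 5-coord order as C):

  λ_1+ρ ↦ (0, 2, 0, 2, 1)
  λ_2+ρ ↦ (0, 0, 1, 1, 2)
  λ_3+ρ ↦ (0, 0, 1, 1, 2)
  λ_4+ρ ↦ (2, 0, 1, 0, 2)
  λ_5+ρ ↦ (2, 0, 1, 0, 2)
  λ_6+ρ ↦ (0, 2, 0, 2, 1)
  λ_7+ρ ↦ (2, 0, 1, 0, 2)
  λ_8+ρ ↦ (2, 0, 1, 0, 2)

Grouping the 8 weights by Ā_5-representative: 3 linkage classes.

[[1, 6], [2, 3], [4, 5, 7, 8]]


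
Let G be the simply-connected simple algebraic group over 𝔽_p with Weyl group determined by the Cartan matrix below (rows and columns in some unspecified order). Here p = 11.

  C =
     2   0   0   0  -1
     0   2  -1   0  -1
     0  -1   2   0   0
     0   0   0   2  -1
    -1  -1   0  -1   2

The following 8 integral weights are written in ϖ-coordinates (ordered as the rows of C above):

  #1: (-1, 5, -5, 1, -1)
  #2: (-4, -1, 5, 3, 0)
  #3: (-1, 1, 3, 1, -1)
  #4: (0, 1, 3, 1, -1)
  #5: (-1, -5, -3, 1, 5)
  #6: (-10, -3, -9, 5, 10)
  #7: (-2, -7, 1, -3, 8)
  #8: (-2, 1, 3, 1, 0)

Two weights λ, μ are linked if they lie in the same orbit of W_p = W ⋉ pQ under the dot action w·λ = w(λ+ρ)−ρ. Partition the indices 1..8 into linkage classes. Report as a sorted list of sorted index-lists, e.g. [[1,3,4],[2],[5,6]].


Cartan matrix: type D_5 (|W|=1920); un-permuting the 5 rows.

Each λ_j+ρ reduced to Ā_11; 5-tuples below use C's row order:

  [1] (0, 2, 4, 2, 0)
  [2] (1, 2, 4, 2, 0)
  [3] (0, 2, 4, 2, 0)
  [4] (1, 2, 4, 2, 0)
  [5] (0, 2, 4, 2, 0)
  [6] (1, 2, 4, 2, 0)
  [7] (1, 2, 4, 2, 0)
  [8] (1, 2, 4, 2, 0)

Linkage partition of the 8 weights (2 classes, p=11):

[[1, 3, 5], [2, 4, 6, 7, 8]]


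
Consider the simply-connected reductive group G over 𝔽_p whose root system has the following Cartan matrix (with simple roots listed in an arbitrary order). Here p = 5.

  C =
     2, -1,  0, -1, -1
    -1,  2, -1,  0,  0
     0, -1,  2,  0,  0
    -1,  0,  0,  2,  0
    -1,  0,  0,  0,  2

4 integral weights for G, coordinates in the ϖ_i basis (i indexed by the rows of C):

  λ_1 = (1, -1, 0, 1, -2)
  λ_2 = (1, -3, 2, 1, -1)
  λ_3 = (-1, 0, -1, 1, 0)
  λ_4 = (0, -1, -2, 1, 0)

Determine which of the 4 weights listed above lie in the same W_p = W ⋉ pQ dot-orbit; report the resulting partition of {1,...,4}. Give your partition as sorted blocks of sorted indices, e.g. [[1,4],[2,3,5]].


Type D_5, rank 5, |W|=1920; reorder rows/cols to standard.

Each λ_j+ρ reduced to Ā_5; 5-tuples below use C's row order:

  λ_1+ρ ↦ (0, 1, 0, 2, 1)
  λ_2+ρ ↦ (0, 0, 1, 2, 0)
  λ_3+ρ ↦ (0, 1, 0, 2, 1)
  λ_4+ρ ↦ (0, 1, 0, 2, 1)

Partition of {1..4} into 2 W_5-dot-orbits:

[[1, 3, 4], [2]]


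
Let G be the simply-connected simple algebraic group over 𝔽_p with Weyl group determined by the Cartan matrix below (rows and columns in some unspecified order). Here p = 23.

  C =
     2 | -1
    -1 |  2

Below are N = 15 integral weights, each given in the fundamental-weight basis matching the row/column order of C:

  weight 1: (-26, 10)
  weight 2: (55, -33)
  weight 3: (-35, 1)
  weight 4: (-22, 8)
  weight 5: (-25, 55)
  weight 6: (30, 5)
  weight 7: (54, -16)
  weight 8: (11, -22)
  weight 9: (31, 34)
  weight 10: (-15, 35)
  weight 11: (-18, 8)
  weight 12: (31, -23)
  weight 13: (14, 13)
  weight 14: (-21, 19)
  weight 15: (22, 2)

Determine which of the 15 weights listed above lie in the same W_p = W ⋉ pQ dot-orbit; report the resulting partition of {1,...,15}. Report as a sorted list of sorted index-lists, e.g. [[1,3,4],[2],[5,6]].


Root system A_2: the 2×2 matrix C matches after relabeling.

Ā_23 reps of the 15 weights (A_2, coords as presented):

  [1] (9, 12)
  [2] (1, 9)
  [3] (9, 12)
  [4] (9, 12)
  [5] (1, 9)
  [6] (9, 8)
  [7] (9, 8)
  [8] (9, 12)
  [9] (9, 12)
  [10] (1, 9)
  [11] (9, 8)
  [12] (1, 13)
  [13] (9, 8)
  [14] (20, 0)
  [15] (20, 0)

Grouping the 15 weights by Ā_23-representative: 5 linkage classes.

[[1, 3, 4, 8, 9], [2, 5, 10], [6, 7, 11, 13], [12], [14, 15]]


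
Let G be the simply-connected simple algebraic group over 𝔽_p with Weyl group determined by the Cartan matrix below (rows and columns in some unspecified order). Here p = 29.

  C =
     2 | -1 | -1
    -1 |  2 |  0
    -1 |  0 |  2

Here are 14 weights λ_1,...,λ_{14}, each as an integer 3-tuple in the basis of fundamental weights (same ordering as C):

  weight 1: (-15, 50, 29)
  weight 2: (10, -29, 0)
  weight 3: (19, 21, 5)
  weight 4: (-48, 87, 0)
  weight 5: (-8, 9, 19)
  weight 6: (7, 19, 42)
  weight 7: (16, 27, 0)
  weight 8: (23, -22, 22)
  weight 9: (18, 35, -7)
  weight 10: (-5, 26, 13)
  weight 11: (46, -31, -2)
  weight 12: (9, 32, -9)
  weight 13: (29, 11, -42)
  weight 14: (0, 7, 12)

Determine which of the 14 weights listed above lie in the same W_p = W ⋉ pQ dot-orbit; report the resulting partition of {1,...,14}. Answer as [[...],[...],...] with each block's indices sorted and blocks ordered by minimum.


Root system A_3: the 3×3 matrix C matches after relabeling.

Alcove-folded reps (p=29, 14 weights, presented ϖ-order):

  λ_1+ρ ↦ (1, 8, 13) · λ_2+ρ ↦ (1, 11, 16) · λ_3+ρ ↦ (7, 3, 13) · λ_4+ρ ↦ (1, 11, 16) · λ_5+ρ ↦ (7, 3, 13) · λ_6+ρ ↦ (1, 8, 13) · λ_7+ρ ↦ (1, 11, 16) · λ_8+ρ ↦ (3, 3, 5) · λ_9+ρ ↦ (7, 3, 13) · λ_10+ρ ↦ (4, 15, 2) · λ_11+ρ ↦ (1, 11, 16) · λ_12+ρ ↦ (4, 15, 2) · λ_13+ρ ↦ (1, 11, 16) · λ_14+ρ ↦ (1, 8, 13)

These 14 weights hit 5 W_29-dot-orbits; sizes (3, 5, 3, 1, 2):

[[1, 6, 14], [2, 4, 7, 11, 13], [3, 5, 9], [8], [10, 12]]


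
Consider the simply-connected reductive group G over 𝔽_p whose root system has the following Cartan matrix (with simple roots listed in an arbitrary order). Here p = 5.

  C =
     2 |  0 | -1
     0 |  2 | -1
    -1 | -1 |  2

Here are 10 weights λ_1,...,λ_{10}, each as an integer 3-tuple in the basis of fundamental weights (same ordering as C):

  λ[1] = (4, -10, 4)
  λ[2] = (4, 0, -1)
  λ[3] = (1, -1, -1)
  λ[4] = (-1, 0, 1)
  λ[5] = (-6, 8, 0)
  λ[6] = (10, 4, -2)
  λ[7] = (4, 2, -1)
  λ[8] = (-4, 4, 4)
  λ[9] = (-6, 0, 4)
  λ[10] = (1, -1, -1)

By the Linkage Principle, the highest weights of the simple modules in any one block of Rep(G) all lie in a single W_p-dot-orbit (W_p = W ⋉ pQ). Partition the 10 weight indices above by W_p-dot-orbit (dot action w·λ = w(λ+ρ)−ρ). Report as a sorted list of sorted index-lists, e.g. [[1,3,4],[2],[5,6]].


Type A_3, rank 3, |W|=24; reorder rows/cols to standard.

W_5-reps of the 10 weights in Ā_5 (same 3-coord order as C):

  λ_1 → (4, 0, 0);  λ_2 → (4, 0, 0);  λ_3 → (2, 0, 0);  λ_4 → (0, 1, 2);  λ_5 → (4, 0, 0);  λ_6 → (4, 0, 0);  λ_7 → (2, 0, 0);  λ_8 → (2, 0, 0);  λ_9 → (4, 0, 0);  λ_10 → (2, 0, 0)

Partition of {1..10} into 3 W_5-dot-orbits:

[[1, 2, 5, 6, 9], [3, 7, 8, 10], [4]]


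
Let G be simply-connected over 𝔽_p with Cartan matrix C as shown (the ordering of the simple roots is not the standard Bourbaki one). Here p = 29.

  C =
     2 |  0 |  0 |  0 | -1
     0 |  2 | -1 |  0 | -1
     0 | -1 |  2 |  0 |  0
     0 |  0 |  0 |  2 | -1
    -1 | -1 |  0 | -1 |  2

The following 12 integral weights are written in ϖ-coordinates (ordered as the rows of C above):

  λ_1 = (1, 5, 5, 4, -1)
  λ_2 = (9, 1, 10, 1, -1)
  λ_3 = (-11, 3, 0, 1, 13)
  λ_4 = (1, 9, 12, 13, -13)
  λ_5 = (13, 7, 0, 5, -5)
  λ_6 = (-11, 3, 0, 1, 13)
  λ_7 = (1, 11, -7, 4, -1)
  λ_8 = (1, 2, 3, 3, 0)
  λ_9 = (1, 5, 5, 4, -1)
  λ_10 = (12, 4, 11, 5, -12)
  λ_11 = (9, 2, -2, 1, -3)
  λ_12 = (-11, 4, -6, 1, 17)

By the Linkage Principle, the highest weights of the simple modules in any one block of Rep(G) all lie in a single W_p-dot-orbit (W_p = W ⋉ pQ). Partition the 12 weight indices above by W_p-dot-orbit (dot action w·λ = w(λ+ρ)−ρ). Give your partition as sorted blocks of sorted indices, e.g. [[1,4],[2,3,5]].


Dynkin diagram of C (from the 8 off-diagonal −1 entries): D_5.

Each λ_j+ρ reduced to Ā_29; 5-tuples below use C's row order:

  [1] (2, 6, 6, 5, 0) · [2] (10, 2, 11, 2, 0) · [3] (10, 4, 1, 2, 4) · [4] (10, 2, 11, 2, 0) · [5] (10, 4, 1, 2, 4) · [6] (10, 4, 1, 2, 4) · [7] (2, 6, 6, 5, 0) · [8] (2, 3, 4, 4, 1) · [9] (2, 6, 6, 5, 0) · [10] (2, 6, 6, 5, 0) · [11] (8, 0, 1, 0, 2) · [12] (10, 4, 1, 2, 4)

5 distinct reps among the 12 weights ⇒ 5 W_29-linkage classes:

[[1, 7, 9, 10], [2, 4], [3, 5, 6, 12], [8], [11]]


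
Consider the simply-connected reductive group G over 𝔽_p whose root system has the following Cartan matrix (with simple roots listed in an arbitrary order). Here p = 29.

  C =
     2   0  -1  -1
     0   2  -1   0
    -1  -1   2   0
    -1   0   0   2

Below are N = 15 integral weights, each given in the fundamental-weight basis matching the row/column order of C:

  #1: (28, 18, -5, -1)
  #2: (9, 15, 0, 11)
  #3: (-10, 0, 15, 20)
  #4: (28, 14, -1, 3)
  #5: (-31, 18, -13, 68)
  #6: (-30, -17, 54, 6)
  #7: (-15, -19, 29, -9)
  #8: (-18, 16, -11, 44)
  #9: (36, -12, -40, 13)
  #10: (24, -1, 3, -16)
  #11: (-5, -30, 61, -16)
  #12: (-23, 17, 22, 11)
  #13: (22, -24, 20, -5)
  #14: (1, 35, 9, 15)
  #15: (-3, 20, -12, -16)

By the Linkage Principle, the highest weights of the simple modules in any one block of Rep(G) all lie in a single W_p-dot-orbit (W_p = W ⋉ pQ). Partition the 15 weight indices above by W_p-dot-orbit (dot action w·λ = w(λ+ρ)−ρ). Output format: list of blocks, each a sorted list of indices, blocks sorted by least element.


Dynkin diagram of C (from the 6 off-diagonal −1 entries): A_4.

Each λ_j+ρ reduced to Ā_29; 4-tuples below use C's row order:

  λ_1 → (10, 0, 4, 15) · λ_2 → (10, 6, 1, 2) · λ_3 → (9, 1, 7, 12) · λ_4 → (10, 0, 4, 15) · λ_5 → (10, 6, 1, 2) · λ_6 → (3, 10, 0, 4) · λ_7 → (2, 7, 8, 11) · λ_8 → (10, 6, 1, 2) · λ_9 → (2, 7, 8, 11) · λ_10 → (10, 0, 4, 15) · λ_11 → (10, 0, 4, 15) · λ_12 → (10, 6, 1, 2) · λ_13 → (6, 6, 2, 11) · λ_14 → (10, 6, 1, 2) · λ_15 → (2, 7, 8, 11)

Grouping the 15 weights by Ā_29-representative: 6 linkage classes.

[[1, 4, 10, 11], [2, 5, 8, 12, 14], [3], [6], [7, 9, 15], [13]]


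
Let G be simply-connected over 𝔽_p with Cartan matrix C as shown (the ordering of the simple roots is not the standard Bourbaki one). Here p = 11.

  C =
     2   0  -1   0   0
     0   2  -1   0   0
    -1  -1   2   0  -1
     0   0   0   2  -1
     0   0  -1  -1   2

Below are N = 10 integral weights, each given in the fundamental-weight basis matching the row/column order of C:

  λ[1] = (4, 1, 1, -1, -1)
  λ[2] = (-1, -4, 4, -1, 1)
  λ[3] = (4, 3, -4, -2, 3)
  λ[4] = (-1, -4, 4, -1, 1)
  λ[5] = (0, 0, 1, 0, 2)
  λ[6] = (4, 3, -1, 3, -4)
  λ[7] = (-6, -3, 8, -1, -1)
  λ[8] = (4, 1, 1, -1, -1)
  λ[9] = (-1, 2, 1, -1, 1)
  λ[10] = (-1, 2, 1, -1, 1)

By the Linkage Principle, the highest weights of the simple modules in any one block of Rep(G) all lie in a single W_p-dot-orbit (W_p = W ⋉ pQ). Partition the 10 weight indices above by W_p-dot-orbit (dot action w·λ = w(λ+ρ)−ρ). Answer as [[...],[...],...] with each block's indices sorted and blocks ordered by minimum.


D_5 Cartan matrix, 5 simple roots permuted; ρ=(1,1,1,1,1).

W_11-reps of the 10 weights in Ā_11 (same 5-coord order as C):

    λ_1+ρ ↦ (5, 2, 2, 0, 0)
    λ_2+ρ ↦ (0, 3, 2, 0, 2)
    λ_3+ρ ↦ (2, 1, 3, 1, 0)
    λ_4+ρ ↦ (0, 3, 2, 0, 2)
    λ_5+ρ ↦ (1, 1, 2, 1, 1)
    λ_6+ρ ↦ (2, 1, 3, 1, 0)
    λ_7+ρ ↦ (5, 2, 2, 0, 0)
    λ_8+ρ ↦ (5, 2, 2, 0, 0)
    λ_9+ρ ↦ (0, 3, 2, 0, 2)
    λ_10+ρ ↦ (0, 3, 2, 0, 2)

The 10 indices split into 4 linkage classes (same alcove rep ⇔ same W_11-dot-orbit):

[[1, 7, 8], [2, 4, 9, 10], [3, 6], [5]]


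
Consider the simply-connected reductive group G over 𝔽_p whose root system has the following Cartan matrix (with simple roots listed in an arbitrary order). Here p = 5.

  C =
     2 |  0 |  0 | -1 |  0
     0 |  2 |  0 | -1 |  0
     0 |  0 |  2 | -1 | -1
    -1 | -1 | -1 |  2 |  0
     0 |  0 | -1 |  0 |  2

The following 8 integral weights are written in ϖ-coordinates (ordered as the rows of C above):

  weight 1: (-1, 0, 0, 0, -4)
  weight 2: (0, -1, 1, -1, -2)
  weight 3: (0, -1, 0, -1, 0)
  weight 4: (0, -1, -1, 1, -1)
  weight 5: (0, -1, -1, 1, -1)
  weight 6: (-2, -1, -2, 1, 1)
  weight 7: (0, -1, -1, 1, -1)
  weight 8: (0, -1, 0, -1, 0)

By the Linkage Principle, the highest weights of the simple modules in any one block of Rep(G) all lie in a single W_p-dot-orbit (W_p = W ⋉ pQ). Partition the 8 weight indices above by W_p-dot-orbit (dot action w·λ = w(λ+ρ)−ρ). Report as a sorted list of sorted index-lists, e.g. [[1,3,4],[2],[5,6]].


Root system D_5: the 5×5 matrix C matches after relabeling.

Alcove-folded reps (p=5, 8 weights, presented ϖ-order):

  λ_1 → (1, 0, 1, 0, 1)
  λ_2 → (1, 0, 1, 0, 1)
  λ_3 → (1, 0, 1, 0, 1)
  λ_4 → (1, 0, 0, 2, 0)
  λ_5 → (1, 0, 0, 2, 0)
  λ_6 → (1, 0, 1, 0, 1)
  λ_7 → (1, 0, 0, 2, 0)
  λ_8 → (1, 0, 1, 0, 1)

Grouping the 8 weights by Ā_5-representative: 2 linkage classes.

[[1, 2, 3, 6, 8], [4, 5, 7]]


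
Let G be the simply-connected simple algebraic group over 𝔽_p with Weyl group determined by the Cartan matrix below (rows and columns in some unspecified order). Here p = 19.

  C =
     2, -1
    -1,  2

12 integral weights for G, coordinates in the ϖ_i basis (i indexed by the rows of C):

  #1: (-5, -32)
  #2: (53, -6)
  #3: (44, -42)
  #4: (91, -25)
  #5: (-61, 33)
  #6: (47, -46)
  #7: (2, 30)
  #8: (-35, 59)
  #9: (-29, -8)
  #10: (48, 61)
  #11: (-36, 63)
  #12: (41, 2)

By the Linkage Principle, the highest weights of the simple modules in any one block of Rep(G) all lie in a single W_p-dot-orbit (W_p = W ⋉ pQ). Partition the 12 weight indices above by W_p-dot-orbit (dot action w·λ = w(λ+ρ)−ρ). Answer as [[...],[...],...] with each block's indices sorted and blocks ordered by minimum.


Dynkin diagram of C (from the 2 off-diagonal −1 entries): A_2.

Folding the 12 weights λ_j+ρ into Ā_19 (reps in the given 2-coord order):

  λ_1 → (3, 12);  λ_2 → (5, 3);  λ_3 → (12, 4);  λ_4 → (5, 3);  λ_5 → (12, 4);  λ_6 → (9, 3);  λ_7 → (12, 4);  λ_8 → (12, 4);  λ_9 → (9, 3);  λ_10 → (5, 3);  λ_11 → (9, 3);  λ_12 → (3, 12)

Partition of {1..12} into 4 W_19-dot-orbits:

[[1, 12], [2, 4, 10], [3, 5, 7, 8], [6, 9, 11]]


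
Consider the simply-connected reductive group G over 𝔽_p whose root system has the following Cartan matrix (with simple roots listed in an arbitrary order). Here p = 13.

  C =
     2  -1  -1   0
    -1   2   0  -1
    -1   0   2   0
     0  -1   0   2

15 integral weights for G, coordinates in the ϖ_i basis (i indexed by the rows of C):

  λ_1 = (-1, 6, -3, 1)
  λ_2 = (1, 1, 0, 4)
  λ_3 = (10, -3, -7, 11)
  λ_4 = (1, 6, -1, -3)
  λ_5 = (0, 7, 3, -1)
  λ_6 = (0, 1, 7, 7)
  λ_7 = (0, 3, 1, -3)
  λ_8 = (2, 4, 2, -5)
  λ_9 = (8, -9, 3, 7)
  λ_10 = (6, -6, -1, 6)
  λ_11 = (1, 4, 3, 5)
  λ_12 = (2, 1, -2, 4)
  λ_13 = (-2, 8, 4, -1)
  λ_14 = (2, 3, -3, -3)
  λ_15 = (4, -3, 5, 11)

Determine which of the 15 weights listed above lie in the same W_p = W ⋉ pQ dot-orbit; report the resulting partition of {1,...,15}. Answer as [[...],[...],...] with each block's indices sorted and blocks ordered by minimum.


C ↔ A_4 under row/col permutation; |W(A_4)| = 120.

Alcove-folded reps (p=13, 15 weights, presented ϖ-order):

  λ_1 → (2, 5, 0, 2);  λ_2 → (2, 2, 1, 5);  λ_3 → (1, 2, 2, 2);  λ_4 → (2, 5, 0, 2);  λ_5 → (1, 8, 4, 0);  λ_6 → (1, 2, 2, 2);  λ_7 → (1, 2, 2, 2);  λ_8 → (3, 1, 3, 4);  λ_9 → (1, 8, 4, 0);  λ_10 → (2, 5, 0, 2);  λ_11 → (2, 5, 0, 2);  λ_12 → (2, 2, 1, 5);  λ_13 → (1, 8, 4, 0);  λ_14 → (1, 2, 2, 2);  λ_15 → (1, 2, 2, 2)

Grouping the 15 weights by Ā_13-representative: 5 linkage classes.

[[1, 4, 10, 11], [2, 12], [3, 6, 7, 14, 15], [5, 9, 13], [8]]


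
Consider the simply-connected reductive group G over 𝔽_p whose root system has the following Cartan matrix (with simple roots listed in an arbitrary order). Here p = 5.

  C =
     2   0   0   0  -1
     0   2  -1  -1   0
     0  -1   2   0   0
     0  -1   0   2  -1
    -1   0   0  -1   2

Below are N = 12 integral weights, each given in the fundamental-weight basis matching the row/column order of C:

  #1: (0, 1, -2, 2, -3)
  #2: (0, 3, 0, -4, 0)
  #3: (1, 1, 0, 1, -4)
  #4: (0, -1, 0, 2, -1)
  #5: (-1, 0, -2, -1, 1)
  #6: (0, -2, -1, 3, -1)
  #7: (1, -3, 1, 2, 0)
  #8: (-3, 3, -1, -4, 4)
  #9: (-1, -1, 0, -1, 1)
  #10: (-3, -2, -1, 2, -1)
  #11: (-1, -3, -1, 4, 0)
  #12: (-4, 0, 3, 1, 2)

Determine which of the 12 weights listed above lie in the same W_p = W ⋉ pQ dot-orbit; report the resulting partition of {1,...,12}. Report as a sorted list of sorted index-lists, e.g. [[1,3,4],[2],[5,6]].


Root system A_5: the 5×5 matrix C matches after relabeling.

Folding the 12 weights λ_j+ρ into Ā_5 (reps in the given 5-coord order):

  λ_1+ρ ↦ (1, 1, 1, 1, 1)
  λ_2+ρ ↦ (1, 1, 1, 1, 1)
  λ_3+ρ ↦ (1, 1, 1, 1, 1)
  λ_4+ρ ↦ (1, 0, 1, 3, 0)
  λ_5+ρ ↦ (0, 0, 1, 0, 2)
  λ_6+ρ ↦ (1, 0, 1, 3, 0)
  λ_7+ρ ↦ (1, 1, 1, 1, 1)
  λ_8+ρ ↦ (1, 0, 1, 3, 0)
  λ_9+ρ ↦ (0, 0, 1, 0, 2)
  λ_10+ρ ↦ (0, 0, 1, 0, 2)
  λ_11+ρ ↦ (1, 0, 1, 3, 0)
  λ_12+ρ ↦ (0, 0, 1, 0, 2)

These 12 weights hit 3 W_5-dot-orbits; sizes (4, 4, 4):

[[1, 2, 3, 7], [4, 6, 8, 11], [5, 9, 10, 12]]
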